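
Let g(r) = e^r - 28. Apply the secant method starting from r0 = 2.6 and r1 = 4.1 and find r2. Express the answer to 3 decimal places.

3.065

g(2.6) = -14.53626, g(4.1) = 32.34029
r2 = 4.10000 − 32.34029·(4.10000 − 2.60000) / (32.34029 − (-14.53626)) = 4.10000 − (48.51043)/(46.87655) = 3.06515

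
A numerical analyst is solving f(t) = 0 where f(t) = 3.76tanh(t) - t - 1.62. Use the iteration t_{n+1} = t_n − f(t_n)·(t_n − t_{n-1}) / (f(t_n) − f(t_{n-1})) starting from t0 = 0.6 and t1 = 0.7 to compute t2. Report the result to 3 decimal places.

0.731

f(0.6) = -0.20069, f(0.7) = -0.04758
t2 = 0.70000 − (-0.04758)·(0.70000 − 0.60000) / (-0.04758 − (-0.20069)) = 0.70000 − (-0.00476)/(0.15312) = 0.73107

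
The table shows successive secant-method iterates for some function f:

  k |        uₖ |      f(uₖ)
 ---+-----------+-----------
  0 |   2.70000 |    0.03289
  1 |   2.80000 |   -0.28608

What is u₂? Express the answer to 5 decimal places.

2.71031

u₂ = 2.80000 − (-0.28608)·(2.80000 − 2.70000) / (-0.28608 − 0.03289)
   = 2.80000 − (-0.0286080)/(-0.3189700) = 2.7103113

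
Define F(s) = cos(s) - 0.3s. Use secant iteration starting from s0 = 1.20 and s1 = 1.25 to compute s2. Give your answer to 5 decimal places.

1.20190

F(1.20) = 0.0023578, F(1.25) = -0.0596776
s2 = 1.2500000 − (-0.0596776)·(1.2500000 − 1.2000000) / (-0.0596776 − 0.0023578) = 1.2500000 − (-0.0029839)/(-0.0620354) = 1.2019003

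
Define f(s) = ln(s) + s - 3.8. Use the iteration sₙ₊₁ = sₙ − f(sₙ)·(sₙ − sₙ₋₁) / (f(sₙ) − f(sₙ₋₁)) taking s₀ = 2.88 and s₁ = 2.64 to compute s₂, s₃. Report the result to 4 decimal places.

2.7789, 2.7782

f(2.88) = 0.137790, f(2.64) = -0.189221
s₂ = 2.640000 − (-0.189221)·(2.640000 − 2.880000) / (-0.189221 − 0.137790) = 2.640000 − (0.045413)/(-0.327011) = 2.778873
f(2.778873) = 0.000918
s₃ = 2.778873 − 0.000918·(2.778873 − 2.640000) / (0.000918 − (-0.189221)) = 2.778873 − (0.000128)/(0.190140) = 2.778202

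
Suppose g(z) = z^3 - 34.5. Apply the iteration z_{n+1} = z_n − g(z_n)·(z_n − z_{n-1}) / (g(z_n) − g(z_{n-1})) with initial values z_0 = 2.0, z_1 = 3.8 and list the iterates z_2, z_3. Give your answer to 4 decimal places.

g(2.0) = -26.500000, g(3.8) = 20.372000
z_2 = 3.800000 − 20.372000·(3.800000 − 2.000000) / (20.372000 − (-26.500000)) = 3.800000 − (36.669600)/(46.872000) = 3.017665
g(3.017665) = -7.020227
z_3 = 3.017665 − (-7.020227)·(3.017665 − 3.800000) / (-7.020227 − 20.372000) = 3.017665 − (5.492169)/(-27.392227) = 3.218166

3.0177, 3.2182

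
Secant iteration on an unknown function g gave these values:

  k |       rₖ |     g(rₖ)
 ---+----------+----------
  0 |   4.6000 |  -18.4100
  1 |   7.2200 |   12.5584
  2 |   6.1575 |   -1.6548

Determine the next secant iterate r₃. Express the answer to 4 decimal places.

r₃ = 6.1575 − (-1.6548)·(6.1575 − 7.2200) / (-1.6548 − 12.5584)
   = 6.1575 − (1.758225)/(-14.213200) = 6.281204

6.2812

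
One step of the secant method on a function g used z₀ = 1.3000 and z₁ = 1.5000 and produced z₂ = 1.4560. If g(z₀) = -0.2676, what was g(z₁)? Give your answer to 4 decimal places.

0.0755

The secant line through (1.3000, -0.2676) and (1.5000, g(z₁)) crosses zero at z₂ = 1.4560.
So (1.3000, -0.2676), (1.5000, g(z₁)), (1.4560, 0) are collinear:
g(z₁) = -0.2676 · (1.5000 − 1.4560) / (1.3000 − 1.4560) = -0.2676 · (0.044000)/(-0.156000) = 0.075477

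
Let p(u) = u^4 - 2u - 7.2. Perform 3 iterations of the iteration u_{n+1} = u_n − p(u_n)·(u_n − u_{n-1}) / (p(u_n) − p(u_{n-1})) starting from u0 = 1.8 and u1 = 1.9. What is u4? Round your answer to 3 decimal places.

1.814

p(1.8) = -0.30240, p(1.9) = 2.03210
u2 = 1.90000 − 2.03210·(1.90000 − 1.80000) / (2.03210 − (-0.30240)) = 1.90000 − (0.20321)/(2.33450) = 1.81295
p(1.81295) = -0.02285
u3 = 1.81295 − (-0.02285)·(1.81295 − 1.90000) / (-0.02285 − 2.03210) = 1.81295 − (0.00199)/(-2.05495) = 1.81392
p(1.81392) = -0.00170
u4 = 1.81392 − (-0.00170)·(1.81392 − 1.81295) / (-0.00170 − (-0.02285)) = 1.81392 − (0.00000)/(0.02115) = 1.81400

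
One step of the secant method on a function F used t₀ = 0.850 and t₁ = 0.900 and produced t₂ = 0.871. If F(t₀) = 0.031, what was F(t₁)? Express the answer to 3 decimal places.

-0.043

The secant line through (0.850, 0.031) and (0.900, F(t₁)) crosses zero at t₂ = 0.871.
So (0.850, 0.031), (0.900, F(t₁)), (0.871, 0) are collinear:
F(t₁) = 0.031 · (0.900 − 0.871) / (0.850 − 0.871) = 0.031 · (0.02900)/(-0.02100) = -0.04281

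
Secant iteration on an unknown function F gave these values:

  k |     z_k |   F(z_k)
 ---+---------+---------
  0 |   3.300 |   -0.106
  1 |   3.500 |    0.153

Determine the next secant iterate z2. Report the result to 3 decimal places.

z2 = 3.500 − 0.153·(3.500 − 3.300) / (0.153 − (-0.106))
   = 3.500 − (0.03060)/(0.25900) = 3.38185

3.382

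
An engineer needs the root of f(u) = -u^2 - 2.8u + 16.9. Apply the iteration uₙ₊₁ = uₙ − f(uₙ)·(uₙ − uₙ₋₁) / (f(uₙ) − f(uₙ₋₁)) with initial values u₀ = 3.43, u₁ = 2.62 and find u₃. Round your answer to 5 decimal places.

2.94350

f(3.43) = -4.4689000, f(2.62) = 2.6996000
u₂ = 2.6200000 − 2.6996000·(2.6200000 − 3.4300000) / (2.6996000 − (-4.4689000)) = 2.6200000 − (-2.1866760)/(7.1685000) = 2.9250395
f(2.9250395) = 0.1540329
u₃ = 2.9250395 − 0.1540329·(2.9250395 − 2.6200000) / (0.1540329 − 2.6996000) = 2.9250395 − (0.0469861)/(-2.5455671) = 2.9434976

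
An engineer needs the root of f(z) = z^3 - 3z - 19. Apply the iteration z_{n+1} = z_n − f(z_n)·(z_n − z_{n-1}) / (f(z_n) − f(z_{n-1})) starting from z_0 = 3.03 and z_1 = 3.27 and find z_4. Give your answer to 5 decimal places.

3.04103

f(3.03) = -0.2718730, f(3.27) = 6.1557830
z_2 = 3.2700000 − 6.1557830·(3.2700000 − 3.0300000) / (6.1557830 − (-0.2718730)) = 3.2700000 − (1.4773879)/(6.4276560) = 3.0401514
f(3.0401514) = -0.0217932
z_3 = 3.0401514 − (-0.0217932)·(3.0401514 − 3.2700000) / (-0.0217932 − 6.1557830) = 3.0401514 − (0.0050091)/(-6.1775762) = 3.0409622
f(3.0409622) = -0.0017367
z_4 = 3.0409622 − (-0.0017367)·(3.0409622 − 3.0401514) / (-0.0017367 − (-0.0217932)) = 3.0409622 − (-0.0000014)/(0.0200565) = 3.0410324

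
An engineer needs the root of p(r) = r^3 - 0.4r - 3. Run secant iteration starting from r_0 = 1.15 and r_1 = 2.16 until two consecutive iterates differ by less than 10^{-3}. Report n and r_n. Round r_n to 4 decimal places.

p(1.15) = -1.939125, p(2.16) = 6.213696
r_2 = 2.160000 − 6.213696·(1.010000)/(8.152821) = 1.390226;  |Δ| = 0.769774
p(1.390226) = -0.869163
r_3 = 1.390226 − (-0.869163)·(-0.769774)/(-7.082859) = 1.484687;  |Δ| = 0.094462
p(1.484687) = -0.321183
r_4 = 1.484687 − (-0.321183)·(0.094462)/(0.547980) = 1.540054;  |Δ| = 0.055366
p(1.540054) = 0.036624
r_5 = 1.540054 − 0.036624·(0.055366)/(0.357807) = 1.534387;  |Δ| = 0.005667
p(1.534387) = -0.001284
r_6 = 1.534387 − (-0.001284)·(-0.005667)/(-0.037908) = 1.534578;  |Δ| = 0.000192
|r_6 − r_5| = 0.000192 < 10^{-3}

n = 6, r_n = 1.5346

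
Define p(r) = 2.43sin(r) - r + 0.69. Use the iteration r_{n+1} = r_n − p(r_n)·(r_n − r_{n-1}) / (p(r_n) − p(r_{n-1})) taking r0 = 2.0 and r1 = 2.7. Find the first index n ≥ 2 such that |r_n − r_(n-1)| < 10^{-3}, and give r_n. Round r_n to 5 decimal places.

n = 5, r_n = 2.37524

p(2.0) = 0.8995927, p(2.7) = -0.9714669
r2 = 2.7000000 − (-0.9714669)·(0.7000000)/(-1.8710596) = 2.3365552;  |Δ| = 0.3634448
p(2.3365552) = 0.1051262
r3 = 2.3365552 − 0.1051262·(-0.3634448)/(1.0765931) = 2.3720446;  |Δ| = 0.0354893
p(2.3720446) = 0.0087755
r4 = 2.3720446 − 0.0087755·(0.0354893)/(-0.0963508) = 2.3752769;  |Δ| = 0.0032323
p(2.3752769) = -0.0001070
r5 = 2.3752769 − (-0.0001070)·(0.0032323)/(-0.0088825) = 2.3752380;  |Δ| = 0.0000389
|r5 − r4| = 0.0000389 < 10^{-3}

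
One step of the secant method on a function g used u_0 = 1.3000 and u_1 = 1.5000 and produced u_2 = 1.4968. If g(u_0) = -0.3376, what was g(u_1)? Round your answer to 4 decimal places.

The secant line through (1.3000, -0.3376) and (1.5000, g(u_1)) crosses zero at u_2 = 1.4968.
So (1.3000, -0.3376), (1.5000, g(u_1)), (1.4968, 0) are collinear:
g(u_1) = -0.3376 · (1.5000 − 1.4968) / (1.3000 − 1.4968) = -0.3376 · (0.003200)/(-0.196800) = 0.005489

0.0055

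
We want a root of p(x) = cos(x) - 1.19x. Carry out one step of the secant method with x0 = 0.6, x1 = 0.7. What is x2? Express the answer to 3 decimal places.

0.662

p(0.6) = 0.11134, p(0.7) = -0.06816
x2 = 0.70000 − (-0.06816)·(0.70000 − 0.60000) / (-0.06816 − 0.11134) = 0.70000 − (-0.00682)/(-0.17949) = 0.66203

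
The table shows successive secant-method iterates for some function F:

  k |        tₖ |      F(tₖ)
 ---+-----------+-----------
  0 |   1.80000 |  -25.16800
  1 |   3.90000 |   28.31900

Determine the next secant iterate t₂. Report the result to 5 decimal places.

t₂ = 3.90000 − 28.31900·(3.90000 − 1.80000) / (28.31900 − (-25.16800))
   = 3.90000 − (59.4699000)/(53.4870000) = 2.7881429

2.78814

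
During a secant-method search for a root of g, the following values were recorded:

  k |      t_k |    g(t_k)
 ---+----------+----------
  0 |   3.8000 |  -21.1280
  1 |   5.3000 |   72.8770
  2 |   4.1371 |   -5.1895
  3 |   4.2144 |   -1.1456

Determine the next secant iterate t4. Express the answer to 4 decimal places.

4.2363

t4 = 4.2144 − (-1.1456)·(4.2144 − 4.1371) / (-1.1456 − (-5.1895))
   = 4.2144 − (-0.088555)/(4.043900) = 4.236298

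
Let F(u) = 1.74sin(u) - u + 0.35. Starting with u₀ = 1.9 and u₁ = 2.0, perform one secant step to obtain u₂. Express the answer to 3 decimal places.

1.959

F(1.9) = 0.09656, F(2.0) = -0.06782
u₂ = 2.00000 − (-0.06782)·(2.00000 − 1.90000) / (-0.06782 − 0.09656) = 2.00000 − (-0.00678)/(-0.16438) = 1.95874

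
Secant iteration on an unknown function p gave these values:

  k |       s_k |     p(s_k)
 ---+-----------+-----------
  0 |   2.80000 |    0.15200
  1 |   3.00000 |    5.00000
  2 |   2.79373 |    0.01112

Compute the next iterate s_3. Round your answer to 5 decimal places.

2.79327

s_3 = 2.79373 − 0.01112·(2.79373 − 3.00000) / (0.01112 − 5.00000)
   = 2.79373 − (-0.0022937)/(-4.9888800) = 2.7932702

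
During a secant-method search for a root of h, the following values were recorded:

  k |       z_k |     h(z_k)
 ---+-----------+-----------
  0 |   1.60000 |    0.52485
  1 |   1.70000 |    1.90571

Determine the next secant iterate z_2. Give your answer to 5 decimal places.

z_2 = 1.70000 − 1.90571·(1.70000 − 1.60000) / (1.90571 − 0.52485)
   = 1.70000 − (0.1905710)/(1.3808600) = 1.5619911

1.56199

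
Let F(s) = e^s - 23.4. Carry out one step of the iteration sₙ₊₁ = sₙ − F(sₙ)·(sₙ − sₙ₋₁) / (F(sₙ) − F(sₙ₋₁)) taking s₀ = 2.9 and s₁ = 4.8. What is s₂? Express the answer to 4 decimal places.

2.9961

F(2.9) = -5.225855, F(4.8) = 98.110418
s₂ = 4.800000 − 98.110418·(4.800000 − 2.900000) / (98.110418 − (-5.225855)) = 4.800000 − (186.409793)/(103.336272) = 2.996086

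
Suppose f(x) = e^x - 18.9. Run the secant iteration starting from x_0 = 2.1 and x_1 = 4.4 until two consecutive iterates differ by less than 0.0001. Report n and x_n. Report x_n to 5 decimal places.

f(2.1) = -10.7338301, f(4.4) = 62.5508687
x_2 = 4.4000000 − 62.5508687·(2.3000000)/(73.2846988) = 2.4368754;  |Δ| = 1.9631246
f(2.4368754) = -7.4627524
x_3 = 2.4368754 − (-7.4627524)·(-1.9631246)/(-70.0136211) = 2.6461248;  |Δ| = 0.2092495
f(2.6461248) = -4.8007045
x_4 = 2.6461248 − (-4.8007045)·(0.2092495)/(2.6620479) = 3.0234828;  |Δ| = 0.3773579
f(3.0234828) = 1.6627823
x_5 = 3.0234828 − 1.6627823·(0.3773579)/(6.4634868) = 2.9264045;  |Δ| = 0.0970783
f(2.9264045) = -0.2395839
x_6 = 2.9264045 − (-0.2395839)·(-0.0970783)/(-1.9023662) = 2.9386305;  |Δ| = 0.0122260
f(2.9386305) = -0.0100407
x_7 = 2.9386305 − (-0.0100407)·(0.0122260)/(0.2295432) = 2.9391653;  |Δ| = 0.0005348
f(2.9391653) = 0.0000642
x_8 = 2.9391653 − 0.0000642·(0.0005348)/(0.0101049) = 2.9391619;  |Δ| = 0.0000034
|x_8 − x_7| = 0.0000034 < 0.0001

n = 8, x_n = 2.93916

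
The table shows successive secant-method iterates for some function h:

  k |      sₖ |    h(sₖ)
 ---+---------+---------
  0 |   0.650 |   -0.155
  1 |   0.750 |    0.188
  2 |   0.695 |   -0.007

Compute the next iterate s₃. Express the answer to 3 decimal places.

s₃ = 0.695 − (-0.007)·(0.695 − 0.750) / (-0.007 − 0.188)
   = 0.695 − (0.00039)/(-0.19500) = 0.69697

0.697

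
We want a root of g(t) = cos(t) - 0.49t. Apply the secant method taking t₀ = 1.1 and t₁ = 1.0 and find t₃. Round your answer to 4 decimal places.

1.0375

g(1.1) = -0.085404, g(1.0) = 0.050302
t₂ = 1.000000 − 0.050302·(1.000000 − 1.100000) / (0.050302 − (-0.085404)) = 1.000000 − (-0.005030)/(0.135706) = 1.037067
g(1.037067) = 0.000585
t₃ = 1.037067 − 0.000585·(1.037067 − 1.000000) / (0.000585 − 0.050302) = 1.037067 − (0.000022)/(-0.049718) = 1.037503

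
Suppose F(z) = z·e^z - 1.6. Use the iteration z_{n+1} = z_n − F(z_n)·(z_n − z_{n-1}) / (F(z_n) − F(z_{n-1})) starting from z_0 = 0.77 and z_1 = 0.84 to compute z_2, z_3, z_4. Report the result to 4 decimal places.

F(0.77) = 0.063020, F(0.84) = 0.345748
z_2 = 0.840000 − 0.345748·(0.840000 − 0.770000) / (0.345748 − 0.063020) = 0.840000 − (0.024202)/(0.282728) = 0.754397
F(0.754397) = 0.004096
z_3 = 0.754397 − 0.004096·(0.754397 − 0.840000) / (0.004096 − 0.345748) = 0.754397 − (-0.000351)/(-0.341652) = 0.753371
F(0.753371) = 0.000271
z_4 = 0.753371 − 0.000271·(0.753371 − 0.754397) / (0.000271 − 0.004096) = 0.753371 − (0.000000)/(-0.003826) = 0.753298

0.7544, 0.7534, 0.7533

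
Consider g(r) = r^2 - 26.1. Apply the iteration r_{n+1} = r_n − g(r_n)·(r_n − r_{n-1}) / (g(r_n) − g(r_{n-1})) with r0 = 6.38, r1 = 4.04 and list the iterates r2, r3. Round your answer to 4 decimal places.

g(6.38) = 14.604400, g(4.04) = -9.778400
r2 = 4.040000 − (-9.778400)·(4.040000 − 6.380000) / (-9.778400 − 14.604400) = 4.040000 − (22.881456)/(-24.382800) = 4.978426
g(4.978426) = -1.315274
r3 = 4.978426 − (-1.315274)·(4.978426 − 4.040000) / (-1.315274 − (-9.778400)) = 4.978426 − (-1.234287)/(8.463126) = 5.124269

4.9784, 5.1243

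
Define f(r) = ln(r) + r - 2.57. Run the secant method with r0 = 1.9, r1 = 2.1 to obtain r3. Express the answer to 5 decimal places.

1.91847

f(1.9) = -0.0281461, f(2.1) = 0.2719373
r2 = 2.1000000 − 0.2719373·(2.1000000 − 1.9000000) / (0.2719373 − (-0.0281461)) = 2.1000000 − (0.0543875)/(0.3000835) = 1.9187589
f(1.9187589) = 0.0004374
r3 = 1.9187589 − 0.0004374·(1.9187589 − 2.1000000) / (0.0004374 − 0.2719373) = 1.9187589 − (-0.0000793)/(-0.2714999) = 1.9184669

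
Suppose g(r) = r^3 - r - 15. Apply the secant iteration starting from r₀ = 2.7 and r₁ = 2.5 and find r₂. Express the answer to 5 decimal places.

2.59720

g(2.7) = 1.9830000, g(2.5) = -1.8750000
r₂ = 2.5000000 − (-1.8750000)·(2.5000000 − 2.7000000) / (-1.8750000 − 1.9830000) = 2.5000000 − (0.3750000)/(-3.8580000) = 2.5972006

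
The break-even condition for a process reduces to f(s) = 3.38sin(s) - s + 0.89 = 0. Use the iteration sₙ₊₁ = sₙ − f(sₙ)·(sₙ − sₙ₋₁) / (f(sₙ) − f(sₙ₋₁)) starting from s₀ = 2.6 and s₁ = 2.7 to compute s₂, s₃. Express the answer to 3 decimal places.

2.608, 2.608

f(2.6) = 0.03239, f(2.7) = -0.36546
s₂ = 2.70000 − (-0.36546)·(2.70000 − 2.60000) / (-0.36546 − 0.03239) = 2.70000 − (-0.03655)/(-0.39785) = 2.60814
f(2.60814) = 0.00061
s₃ = 2.60814 − 0.00061·(2.60814 − 2.70000) / (0.00061 − (-0.36546)) = 2.60814 − (-0.00006)/(0.36607) = 2.60830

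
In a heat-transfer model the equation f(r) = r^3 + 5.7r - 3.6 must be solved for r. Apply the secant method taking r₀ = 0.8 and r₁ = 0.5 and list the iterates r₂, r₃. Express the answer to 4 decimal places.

f(0.8) = 1.472000, f(0.5) = -0.625000
r₂ = 0.500000 − (-0.625000)·(0.500000 − 0.800000) / (-0.625000 − 1.472000) = 0.500000 − (0.187500)/(-2.097000) = 0.589413
f(0.589413) = -0.035576
r₃ = 0.589413 − (-0.035576)·(0.589413 − 0.500000) / (-0.035576 − (-0.625000)) = 0.589413 − (-0.003181)/(0.589424) = 0.594810

0.5894, 0.5948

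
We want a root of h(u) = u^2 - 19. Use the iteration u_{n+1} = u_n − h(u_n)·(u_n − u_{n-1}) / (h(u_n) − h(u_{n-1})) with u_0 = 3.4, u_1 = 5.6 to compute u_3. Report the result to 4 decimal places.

4.3422

h(3.4) = -7.440000, h(5.6) = 12.360000
u_2 = 5.600000 − 12.360000·(5.600000 − 3.400000) / (12.360000 − (-7.440000)) = 5.600000 − (27.192000)/(19.800000) = 4.226667
h(4.226667) = -1.135289
u_3 = 4.226667 − (-1.135289)·(4.226667 − 5.600000) / (-1.135289 − 12.360000) = 4.226667 − (1.559130)/(-13.495289) = 4.342198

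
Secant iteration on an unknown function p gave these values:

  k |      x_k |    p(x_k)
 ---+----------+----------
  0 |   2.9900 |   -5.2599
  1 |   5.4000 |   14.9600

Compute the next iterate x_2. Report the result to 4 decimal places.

x_2 = 5.4000 − 14.9600·(5.4000 − 2.9900) / (14.9600 − (-5.2599))
   = 5.4000 − (36.053600)/(20.219900) = 3.616925

3.6169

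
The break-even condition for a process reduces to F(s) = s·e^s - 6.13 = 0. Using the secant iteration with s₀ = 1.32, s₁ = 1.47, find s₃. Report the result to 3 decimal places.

1.445

F(1.32) = -1.18868, F(1.47) = 0.26338
s₂ = 1.47000 − 0.26338·(1.47000 − 1.32000) / (0.26338 − (-1.18868)) = 1.47000 − (0.03951)/(1.45206) = 1.44279
F(1.44279) = -0.02338
s₃ = 1.44279 − (-0.02338)·(1.44279 − 1.47000) / (-0.02338 − 0.26338) = 1.44279 − (0.00064)/(-0.28675) = 1.44501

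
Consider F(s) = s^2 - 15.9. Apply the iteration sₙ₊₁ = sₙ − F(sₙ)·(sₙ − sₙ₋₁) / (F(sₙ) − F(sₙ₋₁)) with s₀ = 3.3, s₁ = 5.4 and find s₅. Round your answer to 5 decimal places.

F(3.3) = -5.0100000, F(5.4) = 13.2600000
s₂ = 5.4000000 − 13.2600000·(5.4000000 − 3.3000000) / (13.2600000 − (-5.0100000)) = 5.4000000 − (27.8460000)/(18.2700000) = 3.8758621
F(3.8758621) = -0.8776932
s₃ = 3.8758621 − (-0.8776932)·(3.8758621 − 5.4000000) / (-0.8776932 − 13.2600000) = 3.8758621 − (1.3377255)/(-14.1376932) = 3.9704833
F(3.9704833) = -0.1352626
s₄ = 3.9704833 − (-0.1352626)·(3.9704833 − 3.8758621) / (-0.1352626 − (-0.8776932)) = 3.9704833 − (-0.0127987)/(0.7424306) = 3.9877222
F(3.9877222) = 0.0019283
s₅ = 3.9877222 − 0.0019283·(3.9877222 − 3.9704833) / (0.0019283 − (-0.1352626)) = 3.9877222 − (0.0000332)/(0.1371909) = 3.9874799

3.98748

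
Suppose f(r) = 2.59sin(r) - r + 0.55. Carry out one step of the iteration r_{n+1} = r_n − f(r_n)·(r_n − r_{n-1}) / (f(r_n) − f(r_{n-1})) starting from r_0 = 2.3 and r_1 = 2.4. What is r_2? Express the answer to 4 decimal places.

2.3643

f(2.3) = 0.181376, f(2.4) = -0.100550
r_2 = 2.400000 − (-0.100550)·(2.400000 − 2.300000) / (-0.100550 − 0.181376) = 2.400000 − (-0.010055)/(-0.281927) = 2.364335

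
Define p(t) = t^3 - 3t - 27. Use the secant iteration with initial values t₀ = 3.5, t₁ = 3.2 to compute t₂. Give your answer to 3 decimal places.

p(3.5) = 5.37500, p(3.2) = -3.83200
t₂ = 3.20000 − (-3.83200)·(3.20000 − 3.50000) / (-3.83200 − 5.37500) = 3.20000 − (1.14960)/(-9.20700) = 3.32486

3.325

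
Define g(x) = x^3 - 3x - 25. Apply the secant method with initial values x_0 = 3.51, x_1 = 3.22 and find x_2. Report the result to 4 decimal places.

g(3.51) = 7.713551, g(3.22) = -1.273752
x_2 = 3.220000 − (-1.273752)·(3.220000 − 3.510000) / (-1.273752 − 7.713551) = 3.220000 − (0.369388)/(-8.987303) = 3.261101

3.2611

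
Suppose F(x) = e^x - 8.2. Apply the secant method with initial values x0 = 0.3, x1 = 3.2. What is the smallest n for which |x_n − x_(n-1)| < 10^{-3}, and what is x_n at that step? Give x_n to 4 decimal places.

n = 8, x_n = 2.1041

F(0.3) = -6.850141, F(3.2) = 16.332530
x2 = 3.200000 − 16.332530·(2.900000)/(23.182671) = 1.156908;  |Δ| = 2.043092
F(1.156908) = -5.019916
x3 = 1.156908 − (-5.019916)·(-2.043092)/(-21.352446) = 1.637234;  |Δ| = 0.480327
F(1.637234) = -3.059068
x4 = 1.637234 − (-3.059068)·(0.480327)/(1.960848) = 2.386580;  |Δ| = 0.749345
F(2.386580) = 2.676230
x5 = 2.386580 − 2.676230·(0.749345)/(5.735297) = 2.036917;  |Δ| = 0.349663
F(2.036917) = -0.533065
x6 = 2.036917 − (-0.533065)·(-0.349663)/(-3.209295) = 2.094996;  |Δ| = 0.058079
F(2.094996) = -0.074591
x7 = 2.094996 − (-0.074591)·(0.058079)/(0.458474) = 2.104445;  |Δ| = 0.009449
F(2.104445) = 0.002551
x8 = 2.104445 − 0.002551·(0.009449)/(0.077142) = 2.104133;  |Δ| = 0.000312
|x8 − x7| = 0.000312 < 10^{-3}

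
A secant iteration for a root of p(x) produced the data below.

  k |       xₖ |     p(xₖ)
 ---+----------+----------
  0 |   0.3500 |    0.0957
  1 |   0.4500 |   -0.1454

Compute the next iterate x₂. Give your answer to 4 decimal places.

x₂ = 0.4500 − (-0.1454)·(0.4500 − 0.3500) / (-0.1454 − 0.0957)
   = 0.4500 − (-0.014540)/(-0.241100) = 0.389693

0.3897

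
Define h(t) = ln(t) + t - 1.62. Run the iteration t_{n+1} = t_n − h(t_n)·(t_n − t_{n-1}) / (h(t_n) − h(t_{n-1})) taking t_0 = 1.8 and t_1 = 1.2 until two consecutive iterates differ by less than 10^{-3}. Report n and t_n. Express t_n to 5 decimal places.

n = 4, t_n = 1.33275

h(1.8) = 0.7677867, h(1.2) = -0.2376784
t_2 = 1.2000000 − (-0.2376784)·(-0.6000000)/(-1.0054651) = 1.3418319;  |Δ| = 0.1418319
h(1.3418319) = 0.0158677
t_3 = 1.3418319 − 0.0158677·(0.1418319)/(0.2535462) = 1.3329556;  |Δ| = 0.0088763
h(1.3329556) = 0.0003544
t_4 = 1.3329556 − 0.0003544·(-0.0088763)/(-0.0155133) = 1.3327529;  |Δ| = 0.0002028
|t_4 − t_3| = 0.0002028 < 10^{-3}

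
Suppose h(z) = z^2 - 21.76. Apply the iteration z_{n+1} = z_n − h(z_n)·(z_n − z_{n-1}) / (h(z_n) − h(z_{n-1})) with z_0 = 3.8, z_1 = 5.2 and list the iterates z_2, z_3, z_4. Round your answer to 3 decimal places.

4.613, 4.662, 4.665

h(3.8) = -7.32000, h(5.2) = 5.28000
z_2 = 5.20000 − 5.28000·(5.20000 − 3.80000) / (5.28000 − (-7.32000)) = 5.20000 − (7.39200)/(12.60000) = 4.61333
h(4.61333) = -0.47716
z_3 = 4.61333 − (-0.47716)·(4.61333 − 5.20000) / (-0.47716 − 5.28000) = 4.61333 − (0.27993)/(-5.75716) = 4.66196
h(4.66196) = -0.02616
z_4 = 4.66196 − (-0.02616)·(4.66196 − 4.61333) / (-0.02616 − (-0.47716)) = 4.66196 − (-0.00127)/(0.45099) = 4.66478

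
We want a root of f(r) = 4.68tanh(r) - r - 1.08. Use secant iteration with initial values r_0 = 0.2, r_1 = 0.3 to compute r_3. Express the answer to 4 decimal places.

f(0.2) = -0.356284, f(0.3) = -0.016657
r_2 = 0.300000 − (-0.016657)·(0.300000 − 0.200000) / (-0.016657 − (-0.356284)) = 0.300000 − (-0.001666)/(0.339627) = 0.304904
f(0.304904) = -0.000586
r_3 = 0.304904 − (-0.000586)·(0.304904 − 0.300000) / (-0.000586 − (-0.016657)) = 0.304904 − (-0.000003)/(0.016071) = 0.305083

0.3051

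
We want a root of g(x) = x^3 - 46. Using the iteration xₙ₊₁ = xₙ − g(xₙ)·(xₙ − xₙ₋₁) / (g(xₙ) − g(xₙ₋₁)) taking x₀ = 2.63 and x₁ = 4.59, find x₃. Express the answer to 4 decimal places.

3.5198

g(2.63) = -27.808553, g(4.59) = 50.702579
x₂ = 4.590000 − 50.702579·(4.590000 − 2.630000) / (50.702579 − (-27.808553)) = 4.590000 − (99.377055)/(78.511132) = 3.324230
g(3.324230) = -9.265588
x₃ = 3.324230 − (-9.265588)·(3.324230 − 4.590000) / (-9.265588 − 50.702579) = 3.324230 − (11.728105)/(-59.968167) = 3.519802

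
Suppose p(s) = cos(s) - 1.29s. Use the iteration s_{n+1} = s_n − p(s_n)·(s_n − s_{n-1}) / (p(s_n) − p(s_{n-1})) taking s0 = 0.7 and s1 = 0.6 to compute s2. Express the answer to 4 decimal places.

p(0.7) = -0.138158, p(0.6) = 0.051336
s2 = 0.600000 − 0.051336·(0.600000 − 0.700000) / (0.051336 − (-0.138158)) = 0.600000 − (-0.005134)/(0.189493) = 0.627091

0.6271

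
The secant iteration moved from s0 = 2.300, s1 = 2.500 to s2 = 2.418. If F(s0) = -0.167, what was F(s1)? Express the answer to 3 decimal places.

The secant line through (2.300, -0.167) and (2.500, F(s1)) crosses zero at s2 = 2.418.
So (2.300, -0.167), (2.500, F(s1)), (2.418, 0) are collinear:
F(s1) = -0.167 · (2.500 − 2.418) / (2.300 − 2.418) = -0.167 · (0.08200)/(-0.11800) = 0.11605

0.116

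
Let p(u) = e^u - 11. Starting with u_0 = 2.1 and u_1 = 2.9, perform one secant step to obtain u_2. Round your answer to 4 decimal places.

2.3265

p(2.1) = -2.833830, p(2.9) = 7.174145
u_2 = 2.900000 − 7.174145·(2.900000 − 2.100000) / (7.174145 − (-2.833830)) = 2.900000 − (5.739316)/(10.007975) = 2.326526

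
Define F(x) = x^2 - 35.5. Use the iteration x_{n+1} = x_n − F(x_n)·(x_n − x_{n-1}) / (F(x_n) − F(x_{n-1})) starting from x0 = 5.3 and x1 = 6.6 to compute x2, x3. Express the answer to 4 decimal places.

F(5.3) = -7.410000, F(6.6) = 8.060000
x2 = 6.600000 − 8.060000·(6.600000 − 5.300000) / (8.060000 − (-7.410000)) = 6.600000 − (10.478000)/(15.470000) = 5.922689
F(5.922689) = -0.421754
x3 = 5.922689 − (-0.421754)·(5.922689 − 6.600000) / (-0.421754 − 8.060000) = 5.922689 − (0.285659)/(-8.481754) = 5.956368

5.9227, 5.9564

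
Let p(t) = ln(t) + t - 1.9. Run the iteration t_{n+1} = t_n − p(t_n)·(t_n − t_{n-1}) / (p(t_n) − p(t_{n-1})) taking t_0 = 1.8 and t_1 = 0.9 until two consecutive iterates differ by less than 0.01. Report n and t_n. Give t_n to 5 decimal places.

p(1.8) = 0.4877867, p(0.9) = -1.1053605
t_2 = 0.9000000 − (-1.1053605)·(-0.9000000)/(-1.5931472) = 1.5244398;  |Δ| = 0.6244398
p(1.5244398) = 0.0460668
t_3 = 1.5244398 − 0.0460668·(0.6244398)/(1.1514273) = 1.4994569;  |Δ| = 0.0249828
p(1.4994569) = 0.0045599
t_4 = 1.4994569 − 0.0045599·(-0.0249828)/(-0.0415068) = 1.4967123;  |Δ| = 0.0027446
|t_4 − t_3| = 0.0027446 < 0.01

n = 4, t_n = 1.49671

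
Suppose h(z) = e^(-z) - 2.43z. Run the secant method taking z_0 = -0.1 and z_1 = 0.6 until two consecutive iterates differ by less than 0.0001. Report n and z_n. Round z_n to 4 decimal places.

h(-0.1) = 1.348171, h(0.6) = -0.909188
z_2 = 0.600000 − (-0.909188)·(0.700000)/(-2.257359) = 0.318064;  |Δ| = 0.281936
h(0.318064) = -0.045338
z_3 = 0.318064 − (-0.045338)·(-0.281936)/(0.863850) = 0.303267;  |Δ| = 0.014797
h(0.303267) = 0.001465
z_4 = 0.303267 − 0.001465·(-0.014797)/(0.046802) = 0.303730;  |Δ| = 0.000463
h(0.303730) = -0.000002
z_5 = 0.303730 − (-0.000002)·(0.000463)/(-0.001467) = 0.303729;  |Δ| = 0.000001
|z_5 − z_4| = 0.000001 < 0.0001

n = 5, z_n = 0.3037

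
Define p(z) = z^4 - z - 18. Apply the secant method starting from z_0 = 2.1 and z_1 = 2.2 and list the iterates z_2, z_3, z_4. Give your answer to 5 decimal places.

2.11681, 2.11779, 2.11785

p(2.1) = -0.6519000, p(2.2) = 3.2256000
z_2 = 2.2000000 − 3.2256000·(2.2000000 − 2.1000000) / (3.2256000 − (-0.6519000)) = 2.2000000 − (0.3225600)/(3.8775000) = 2.1168124
p(2.1168124) = -0.0383955
z_3 = 2.1168124 − (-0.0383955)·(2.1168124 − 2.2000000) / (-0.0383955 − 3.2256000) = 2.1168124 − (0.0031940)/(-3.2639955) = 2.1177909
p(2.1177909) = -0.0022207
z_4 = 2.1177909 − (-0.0022207)·(2.1177909 − 2.1168124) / (-0.0022207 − (-0.0383955)) = 2.1177909 − (-0.0000022)/(0.0361748) = 2.1178510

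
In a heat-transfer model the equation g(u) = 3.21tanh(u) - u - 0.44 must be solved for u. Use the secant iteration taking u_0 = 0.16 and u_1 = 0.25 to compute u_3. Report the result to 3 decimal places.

0.203

g(0.16) = -0.09074, g(0.25) = 0.09619
u_2 = 0.25000 − 0.09619·(0.25000 − 0.16000) / (0.09619 − (-0.09074)) = 0.25000 − (0.00866)/(0.18693) = 0.20369
g(0.20369) = 0.00126
u_3 = 0.20369 − 0.00126·(0.20369 − 0.25000) / (0.00126 − 0.09619) = 0.20369 − (-0.00006)/(-0.09493) = 0.20308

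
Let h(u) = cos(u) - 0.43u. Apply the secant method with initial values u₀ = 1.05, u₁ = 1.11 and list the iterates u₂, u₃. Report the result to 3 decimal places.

h(1.05) = 0.04607, h(1.11) = -0.03264
u₂ = 1.11000 − (-0.03264)·(1.11000 − 1.05000) / (-0.03264 − 0.04607) = 1.11000 − (-0.00196)/(-0.07871) = 1.08512
h(1.08512) = 0.00021
u₃ = 1.08512 − 0.00021·(1.08512 − 1.11000) / (0.00021 − (-0.03264)) = 1.08512 − (-0.00001)/(0.03284) = 1.08528

1.085, 1.085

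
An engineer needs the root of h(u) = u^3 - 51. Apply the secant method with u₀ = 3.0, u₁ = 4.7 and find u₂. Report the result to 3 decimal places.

h(3.0) = -24.00000, h(4.7) = 52.82300
u₂ = 4.70000 − 52.82300·(4.70000 − 3.00000) / (52.82300 − (-24.00000)) = 4.70000 − (89.79910)/(76.82300) = 3.53109

3.531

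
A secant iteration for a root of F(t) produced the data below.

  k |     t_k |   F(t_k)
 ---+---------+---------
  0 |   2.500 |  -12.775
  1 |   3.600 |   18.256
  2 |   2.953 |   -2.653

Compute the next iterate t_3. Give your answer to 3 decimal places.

3.035

t_3 = 2.953 − (-2.653)·(2.953 − 3.600) / (-2.653 − 18.256)
   = 2.953 − (1.71649)/(-20.90900) = 3.03509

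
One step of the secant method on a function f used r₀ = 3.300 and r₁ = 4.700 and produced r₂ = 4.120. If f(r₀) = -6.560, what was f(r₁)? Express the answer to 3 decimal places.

4.640

The secant line through (3.300, -6.560) and (4.700, f(r₁)) crosses zero at r₂ = 4.120.
So (3.300, -6.560), (4.700, f(r₁)), (4.120, 0) are collinear:
f(r₁) = -6.560 · (4.700 − 4.120) / (3.300 − 4.120) = -6.560 · (0.58000)/(-0.82000) = 4.64000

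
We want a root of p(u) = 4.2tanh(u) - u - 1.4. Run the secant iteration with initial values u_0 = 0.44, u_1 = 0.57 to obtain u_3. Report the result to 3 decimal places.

p(0.44) = -0.10269, p(0.57) = 0.19451
u_2 = 0.57000 − 0.19451·(0.57000 − 0.44000) / (0.19451 − (-0.10269)) = 0.57000 − (0.02529)/(0.29720) = 0.48492
p(0.48492) = 0.00581
u_3 = 0.48492 − 0.00581·(0.48492 − 0.57000) / (0.00581 − 0.19451) = 0.48492 − (-0.00049)/(-0.18869) = 0.48230

0.482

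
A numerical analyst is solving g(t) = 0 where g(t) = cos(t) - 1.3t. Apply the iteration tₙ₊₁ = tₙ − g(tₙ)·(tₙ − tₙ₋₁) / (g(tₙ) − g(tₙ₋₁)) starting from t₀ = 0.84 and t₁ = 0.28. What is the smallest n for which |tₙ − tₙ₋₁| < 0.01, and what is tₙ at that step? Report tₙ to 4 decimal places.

g(0.84) = -0.424537, g(0.28) = 0.597055
t₂ = 0.280000 − 0.597055·(-0.560000)/(1.021593) = 0.607284;  |Δ| = 0.327284
g(0.607284) = 0.031731
t₃ = 0.607284 − 0.031731·(0.327284)/(-0.565324) = 0.625654;  |Δ| = 0.018370
g(0.625654) = -0.002771
t₄ = 0.625654 − (-0.002771)·(0.018370)/(-0.034502) = 0.624179;  |Δ| = 0.001475
|t₄ − t₃| = 0.001475 < 0.01

n = 4, tₙ = 0.6242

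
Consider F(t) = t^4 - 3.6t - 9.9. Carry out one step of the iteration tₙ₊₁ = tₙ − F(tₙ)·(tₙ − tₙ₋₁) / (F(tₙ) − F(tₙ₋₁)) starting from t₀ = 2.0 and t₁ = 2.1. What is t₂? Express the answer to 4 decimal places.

F(2.0) = -1.100000, F(2.1) = 1.988100
t₂ = 2.100000 − 1.988100·(2.100000 − 2.000000) / (1.988100 − (-1.100000)) = 2.100000 − (0.198810)/(3.088100) = 2.035621

2.0356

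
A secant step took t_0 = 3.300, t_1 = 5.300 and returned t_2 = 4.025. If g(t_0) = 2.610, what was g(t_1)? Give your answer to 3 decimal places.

-4.590

The secant line through (3.300, 2.610) and (5.300, g(t_1)) crosses zero at t_2 = 4.025.
So (3.300, 2.610), (5.300, g(t_1)), (4.025, 0) are collinear:
g(t_1) = 2.610 · (5.300 − 4.025) / (3.300 − 4.025) = 2.610 · (1.27500)/(-0.72500) = -4.59000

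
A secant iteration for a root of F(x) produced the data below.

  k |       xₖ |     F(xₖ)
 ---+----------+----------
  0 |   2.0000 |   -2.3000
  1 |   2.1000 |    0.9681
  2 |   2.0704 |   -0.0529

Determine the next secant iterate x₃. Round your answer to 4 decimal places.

x₃ = 2.0704 − (-0.0529)·(2.0704 − 2.1000) / (-0.0529 − 0.9681)
   = 2.0704 − (0.001566)/(-1.021000) = 2.071934

2.0719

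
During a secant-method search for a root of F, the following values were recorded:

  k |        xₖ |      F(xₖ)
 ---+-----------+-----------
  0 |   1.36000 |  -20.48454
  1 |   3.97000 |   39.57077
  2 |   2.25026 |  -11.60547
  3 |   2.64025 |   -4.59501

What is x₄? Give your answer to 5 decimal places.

2.89587

x₄ = 2.64025 − (-4.59501)·(2.64025 − 2.25026) / (-4.59501 − (-11.60547))
   = 2.64025 − (-1.7920079)/(7.0104600) = 2.8958692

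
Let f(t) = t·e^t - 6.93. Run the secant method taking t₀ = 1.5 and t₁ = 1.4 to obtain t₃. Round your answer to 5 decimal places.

1.51815

f(1.5) = -0.2074664, f(1.4) = -1.2527200
t₂ = 1.4000000 − (-1.2527200)·(1.4000000 − 1.5000000) / (-1.2527200 − (-0.2074664)) = 1.4000000 − (0.1252720)/(-1.0452537) = 1.5198484
f(1.5198484) = 0.0180360
t₃ = 1.5198484 − 0.0180360·(1.5198484 − 1.4000000) / (0.0180360 − (-1.2527200)) = 1.5198484 − (0.0021616)/(1.2707561) = 1.5181474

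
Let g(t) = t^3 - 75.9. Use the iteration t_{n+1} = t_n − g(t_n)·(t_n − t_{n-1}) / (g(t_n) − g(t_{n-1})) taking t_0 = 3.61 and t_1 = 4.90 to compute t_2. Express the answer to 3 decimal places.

g(3.61) = -28.85412, g(4.90) = 41.74900
t_2 = 4.90000 − 41.74900·(4.90000 − 3.61000) / (41.74900 − (-28.85412)) = 4.90000 − (53.85621)/(70.60312) = 4.13720

4.137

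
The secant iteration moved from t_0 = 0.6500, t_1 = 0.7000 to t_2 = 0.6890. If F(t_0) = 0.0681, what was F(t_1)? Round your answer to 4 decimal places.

The secant line through (0.6500, 0.0681) and (0.7000, F(t_1)) crosses zero at t_2 = 0.6890.
So (0.6500, 0.0681), (0.7000, F(t_1)), (0.6890, 0) are collinear:
F(t_1) = 0.0681 · (0.7000 − 0.6890) / (0.6500 − 0.6890) = 0.0681 · (0.011000)/(-0.039000) = -0.019208

-0.0192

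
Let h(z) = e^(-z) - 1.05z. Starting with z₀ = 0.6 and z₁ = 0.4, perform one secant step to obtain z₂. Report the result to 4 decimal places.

0.5510

h(0.6) = -0.081188, h(0.4) = 0.250320
z₂ = 0.400000 − 0.250320·(0.400000 − 0.600000) / (0.250320 − (-0.081188)) = 0.400000 − (-0.050064)/(0.331508) = 0.551019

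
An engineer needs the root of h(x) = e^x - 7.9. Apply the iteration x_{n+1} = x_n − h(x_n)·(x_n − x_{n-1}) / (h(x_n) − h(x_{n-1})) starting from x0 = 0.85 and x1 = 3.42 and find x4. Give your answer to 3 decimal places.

2.239

h(0.85) = -5.56035, h(3.42) = 22.66942
x2 = 3.42000 − 22.66942·(3.42000 − 0.85000) / (22.66942 − (-5.56035)) = 3.42000 − (58.26040)/(28.22977) = 1.35621
h(1.35621) = -4.01856
x3 = 1.35621 − (-4.01856)·(1.35621 − 3.42000) / (-4.01856 − 22.66942) = 1.35621 − (8.29347)/(-26.68797) = 1.66696
h(1.66696) = -2.60394
x4 = 1.66696 − (-2.60394)·(1.66696 − 1.35621) / (-2.60394 − (-4.01856)) = 1.66696 − (-0.80919)/(1.41462) = 2.23898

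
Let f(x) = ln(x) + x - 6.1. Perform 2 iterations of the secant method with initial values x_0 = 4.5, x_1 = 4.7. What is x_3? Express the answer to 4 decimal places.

4.5786

f(4.5) = -0.095923, f(4.7) = 0.147563
x_2 = 4.700000 − 0.147563·(4.700000 − 4.500000) / (0.147563 − (-0.095923)) = 4.700000 − (0.029513)/(0.243485) = 4.578791
f(4.578791) = 0.000226
x_3 = 4.578791 − 0.000226·(4.578791 − 4.700000) / (0.000226 − 0.147563) = 4.578791 − (-0.000027)/(-0.147336) = 4.578605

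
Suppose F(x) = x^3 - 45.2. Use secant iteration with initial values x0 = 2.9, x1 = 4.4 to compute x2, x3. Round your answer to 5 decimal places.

F(2.9) = -20.8110000, F(4.4) = 39.9840000
x2 = 4.4000000 − 39.9840000·(4.4000000 − 2.9000000) / (39.9840000 − (-20.8110000)) = 4.4000000 − (59.9760000)/(60.7950000) = 3.4134715
F(3.4134715) = -5.4269547
x3 = 3.4134715 − (-5.4269547)·(3.4134715 − 4.4000000) / (-5.4269547 − 39.9840000) = 3.4134715 − (5.3538455)/(-45.4109547) = 3.5313692

3.41347, 3.53137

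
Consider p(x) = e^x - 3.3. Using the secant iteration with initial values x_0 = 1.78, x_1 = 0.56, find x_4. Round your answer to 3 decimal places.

p(1.78) = 2.62986, p(0.56) = -1.54933
x_2 = 0.56000 − (-1.54933)·(0.56000 − 1.78000) / (-1.54933 − 2.62986) = 0.56000 − (1.89018)/(-4.17918) = 1.01228
p(1.01228) = -0.54812
x_3 = 1.01228 − (-0.54812)·(1.01228 − 0.56000) / (-0.54812 − (-1.54933)) = 1.01228 − (-0.24791)/(1.00121) = 1.25989
p(1.25989) = 0.22504
x_4 = 1.25989 − 0.22504·(1.25989 − 1.01228) / (0.22504 − (-0.54812)) = 1.25989 − (0.05572)/(0.77316) = 1.18782

1.188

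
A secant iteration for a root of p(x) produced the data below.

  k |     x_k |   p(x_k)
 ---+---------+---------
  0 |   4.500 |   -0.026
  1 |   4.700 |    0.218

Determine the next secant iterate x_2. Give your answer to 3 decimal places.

x_2 = 4.700 − 0.218·(4.700 − 4.500) / (0.218 − (-0.026))
   = 4.700 − (0.04360)/(0.24400) = 4.52131

4.521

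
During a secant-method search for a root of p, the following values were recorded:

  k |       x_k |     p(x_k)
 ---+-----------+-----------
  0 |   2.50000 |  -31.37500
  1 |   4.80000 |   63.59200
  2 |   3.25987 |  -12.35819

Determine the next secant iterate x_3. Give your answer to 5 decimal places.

x_3 = 3.25987 − (-12.35819)·(3.25987 − 4.80000) / (-12.35819 − 63.59200)
   = 3.25987 − (19.0332192)/(-75.9501900) = 3.5104713

3.51047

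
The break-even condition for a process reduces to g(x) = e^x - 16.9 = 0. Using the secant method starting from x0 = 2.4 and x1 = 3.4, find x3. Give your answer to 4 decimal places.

2.7965

g(2.4) = -5.876824, g(3.4) = 13.064100
x2 = 3.400000 − 13.064100·(3.400000 − 2.400000) / (13.064100 − (-5.876824)) = 3.400000 − (13.064100)/(18.940924) = 2.710271
g(2.710271) = -1.866648
x3 = 2.710271 − (-1.866648)·(2.710271 − 3.400000) / (-1.866648 − 13.064100) = 2.710271 − (1.287481)/(-14.930748) = 2.796501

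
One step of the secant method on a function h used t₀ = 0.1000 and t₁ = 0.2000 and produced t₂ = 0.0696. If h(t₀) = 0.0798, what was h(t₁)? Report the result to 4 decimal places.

0.3423

The secant line through (0.1000, 0.0798) and (0.2000, h(t₁)) crosses zero at t₂ = 0.0696.
So (0.1000, 0.0798), (0.2000, h(t₁)), (0.0696, 0) are collinear:
h(t₁) = 0.0798 · (0.2000 − 0.0696) / (0.1000 − 0.0696) = 0.0798 · (0.130400)/(0.030400) = 0.342300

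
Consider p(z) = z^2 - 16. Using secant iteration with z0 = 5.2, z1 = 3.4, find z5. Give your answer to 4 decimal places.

4.0000

p(5.2) = 11.040000, p(3.4) = -4.440000
z2 = 3.400000 − (-4.440000)·(3.400000 − 5.200000) / (-4.440000 − 11.040000) = 3.400000 − (7.992000)/(-15.480000) = 3.916279
p(3.916279) = -0.662758
z3 = 3.916279 − (-0.662758)·(3.916279 − 3.400000) / (-0.662758 − (-4.440000)) = 3.916279 − (-0.342168)/(3.777242) = 4.006866
p(4.006866) = 0.054974
z4 = 4.006866 − 0.054974·(4.006866 − 3.916279) / (0.054974 − (-0.662758)) = 4.006866 − (0.004980)/(0.717732) = 3.999927
p(3.999927) = -0.000580
z5 = 3.999927 − (-0.000580)·(3.999927 − 4.006866) / (-0.000580 − 0.054974) = 3.999927 − (0.000004)/(-0.055554) = 4.000000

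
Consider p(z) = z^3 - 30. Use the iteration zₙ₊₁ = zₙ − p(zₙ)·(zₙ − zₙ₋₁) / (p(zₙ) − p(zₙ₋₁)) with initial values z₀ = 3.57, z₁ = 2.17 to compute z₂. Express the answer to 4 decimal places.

p(3.57) = 15.499293, p(2.17) = -19.781687
z₂ = 2.170000 − (-19.781687)·(2.170000 − 3.570000) / (-19.781687 − 15.499293) = 2.170000 − (27.694362)/(-35.280980) = 2.954966

2.9550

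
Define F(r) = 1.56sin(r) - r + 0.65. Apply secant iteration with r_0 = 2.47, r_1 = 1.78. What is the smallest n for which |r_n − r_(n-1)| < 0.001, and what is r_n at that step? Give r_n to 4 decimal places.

n = 5, r_n = 2.0408

F(2.47) = -0.849316, F(1.78) = 0.395987
r_2 = 1.780000 − 0.395987·(-0.690000)/(1.245302) = 1.999409;  |Δ| = 0.219409
F(1.999409) = 0.069478
r_3 = 1.999409 − 0.069478·(0.219409)/(-0.326509) = 2.046097;  |Δ| = 0.046688
F(2.046097) = -0.009016
r_4 = 2.046097 − (-0.009016)·(0.046688)/(-0.078494) = 2.040735;  |Δ| = 0.005363
F(2.040735) = 0.000155
r_5 = 2.040735 − 0.000155·(-0.005363)/(0.009171) = 2.040826;  |Δ| = 0.000091
|r_5 − r_4| = 0.000091 < 0.001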